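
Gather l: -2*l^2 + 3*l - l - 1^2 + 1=-2*l^2 + 2*l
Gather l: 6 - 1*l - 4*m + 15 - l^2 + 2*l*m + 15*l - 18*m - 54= -l^2 + l*(2*m + 14) - 22*m - 33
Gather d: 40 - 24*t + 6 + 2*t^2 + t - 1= 2*t^2 - 23*t + 45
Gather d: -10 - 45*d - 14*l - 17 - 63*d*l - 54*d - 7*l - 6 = d*(-63*l - 99) - 21*l - 33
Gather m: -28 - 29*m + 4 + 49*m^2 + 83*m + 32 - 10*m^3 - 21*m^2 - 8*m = -10*m^3 + 28*m^2 + 46*m + 8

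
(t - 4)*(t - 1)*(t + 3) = t^3 - 2*t^2 - 11*t + 12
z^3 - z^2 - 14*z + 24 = (z - 3)*(z - 2)*(z + 4)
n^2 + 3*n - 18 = (n - 3)*(n + 6)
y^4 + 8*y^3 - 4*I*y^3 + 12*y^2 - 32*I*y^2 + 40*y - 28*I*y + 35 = (y + 7)*(y - 5*I)*(-I*y + 1)*(I*y + I)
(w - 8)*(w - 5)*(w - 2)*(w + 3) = w^4 - 12*w^3 + 21*w^2 + 118*w - 240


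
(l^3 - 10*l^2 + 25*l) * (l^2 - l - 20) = l^5 - 11*l^4 + 15*l^3 + 175*l^2 - 500*l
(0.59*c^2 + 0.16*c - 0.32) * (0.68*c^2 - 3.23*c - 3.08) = 0.4012*c^4 - 1.7969*c^3 - 2.5516*c^2 + 0.5408*c + 0.9856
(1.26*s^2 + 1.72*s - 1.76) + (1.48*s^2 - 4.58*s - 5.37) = 2.74*s^2 - 2.86*s - 7.13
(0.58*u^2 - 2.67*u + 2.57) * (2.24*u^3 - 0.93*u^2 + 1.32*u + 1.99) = 1.2992*u^5 - 6.5202*u^4 + 9.0055*u^3 - 4.7603*u^2 - 1.9209*u + 5.1143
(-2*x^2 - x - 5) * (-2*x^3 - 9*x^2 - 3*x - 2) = 4*x^5 + 20*x^4 + 25*x^3 + 52*x^2 + 17*x + 10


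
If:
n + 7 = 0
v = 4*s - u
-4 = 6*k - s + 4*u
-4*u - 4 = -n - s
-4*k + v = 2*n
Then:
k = 7/6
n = -7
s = -29/9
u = -32/9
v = -28/3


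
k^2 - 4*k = k*(k - 4)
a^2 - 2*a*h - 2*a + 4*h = (a - 2)*(a - 2*h)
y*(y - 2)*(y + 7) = y^3 + 5*y^2 - 14*y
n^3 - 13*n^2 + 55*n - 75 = (n - 5)^2*(n - 3)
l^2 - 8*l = l*(l - 8)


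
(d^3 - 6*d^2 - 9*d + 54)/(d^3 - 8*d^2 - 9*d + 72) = (d - 6)/(d - 8)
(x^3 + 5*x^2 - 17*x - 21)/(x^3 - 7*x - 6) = (x + 7)/(x + 2)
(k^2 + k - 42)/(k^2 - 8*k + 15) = (k^2 + k - 42)/(k^2 - 8*k + 15)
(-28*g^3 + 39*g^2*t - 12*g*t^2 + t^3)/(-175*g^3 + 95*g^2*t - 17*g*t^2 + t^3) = (4*g^2 - 5*g*t + t^2)/(25*g^2 - 10*g*t + t^2)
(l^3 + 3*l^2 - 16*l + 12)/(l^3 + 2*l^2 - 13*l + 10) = (l + 6)/(l + 5)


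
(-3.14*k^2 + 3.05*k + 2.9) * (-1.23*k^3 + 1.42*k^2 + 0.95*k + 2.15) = 3.8622*k^5 - 8.2103*k^4 - 2.219*k^3 + 0.264499999999999*k^2 + 9.3125*k + 6.235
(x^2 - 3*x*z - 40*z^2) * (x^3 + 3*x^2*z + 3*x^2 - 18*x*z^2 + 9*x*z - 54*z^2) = x^5 + 3*x^4 - 67*x^3*z^2 - 66*x^2*z^3 - 201*x^2*z^2 + 720*x*z^4 - 198*x*z^3 + 2160*z^4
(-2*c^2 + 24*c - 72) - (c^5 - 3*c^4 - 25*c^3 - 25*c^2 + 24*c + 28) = -c^5 + 3*c^4 + 25*c^3 + 23*c^2 - 100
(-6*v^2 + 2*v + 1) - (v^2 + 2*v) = 1 - 7*v^2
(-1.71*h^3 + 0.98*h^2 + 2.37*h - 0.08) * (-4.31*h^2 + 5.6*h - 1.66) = 7.3701*h^5 - 13.7998*h^4 - 1.8881*h^3 + 11.99*h^2 - 4.3822*h + 0.1328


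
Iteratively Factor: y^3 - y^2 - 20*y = (y + 4)*(y^2 - 5*y) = y*(y + 4)*(y - 5)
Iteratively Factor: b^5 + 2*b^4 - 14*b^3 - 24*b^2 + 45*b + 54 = (b - 3)*(b^4 + 5*b^3 + b^2 - 21*b - 18) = (b - 3)*(b - 2)*(b^3 + 7*b^2 + 15*b + 9) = (b - 3)*(b - 2)*(b + 1)*(b^2 + 6*b + 9) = (b - 3)*(b - 2)*(b + 1)*(b + 3)*(b + 3)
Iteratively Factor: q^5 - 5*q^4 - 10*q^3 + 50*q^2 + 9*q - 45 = (q - 3)*(q^4 - 2*q^3 - 16*q^2 + 2*q + 15) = (q - 3)*(q - 1)*(q^3 - q^2 - 17*q - 15) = (q - 5)*(q - 3)*(q - 1)*(q^2 + 4*q + 3) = (q - 5)*(q - 3)*(q - 1)*(q + 1)*(q + 3)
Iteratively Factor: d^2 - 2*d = (d)*(d - 2)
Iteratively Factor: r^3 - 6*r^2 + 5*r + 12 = (r - 3)*(r^2 - 3*r - 4) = (r - 3)*(r + 1)*(r - 4)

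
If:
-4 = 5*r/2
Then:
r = -8/5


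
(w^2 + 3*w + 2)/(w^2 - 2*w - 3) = (w + 2)/(w - 3)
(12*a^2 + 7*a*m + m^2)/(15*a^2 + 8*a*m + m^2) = (4*a + m)/(5*a + m)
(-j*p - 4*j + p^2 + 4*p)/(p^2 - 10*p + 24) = (-j*p - 4*j + p^2 + 4*p)/(p^2 - 10*p + 24)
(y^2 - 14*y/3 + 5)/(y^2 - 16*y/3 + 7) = (3*y - 5)/(3*y - 7)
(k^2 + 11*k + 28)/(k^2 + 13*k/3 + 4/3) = 3*(k + 7)/(3*k + 1)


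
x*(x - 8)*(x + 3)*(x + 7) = x^4 + 2*x^3 - 59*x^2 - 168*x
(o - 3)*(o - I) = o^2 - 3*o - I*o + 3*I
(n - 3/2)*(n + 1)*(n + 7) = n^3 + 13*n^2/2 - 5*n - 21/2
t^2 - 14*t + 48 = (t - 8)*(t - 6)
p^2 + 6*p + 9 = (p + 3)^2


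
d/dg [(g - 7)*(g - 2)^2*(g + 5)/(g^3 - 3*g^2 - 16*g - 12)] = (g^6 - 6*g^5 - 7*g^4 - 120*g^3 + 1400*g^2 - 288*g - 3824)/(g^6 - 6*g^5 - 23*g^4 + 72*g^3 + 328*g^2 + 384*g + 144)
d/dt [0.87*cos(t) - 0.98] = -0.87*sin(t)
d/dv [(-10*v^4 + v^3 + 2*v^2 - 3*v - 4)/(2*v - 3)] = (-60*v^4 + 124*v^3 - 5*v^2 - 12*v + 17)/(4*v^2 - 12*v + 9)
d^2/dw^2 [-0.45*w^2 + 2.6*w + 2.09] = -0.900000000000000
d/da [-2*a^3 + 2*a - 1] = 2 - 6*a^2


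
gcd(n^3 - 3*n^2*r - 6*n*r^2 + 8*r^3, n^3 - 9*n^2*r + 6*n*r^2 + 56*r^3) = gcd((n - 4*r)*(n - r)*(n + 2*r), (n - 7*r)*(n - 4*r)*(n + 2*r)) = -n^2 + 2*n*r + 8*r^2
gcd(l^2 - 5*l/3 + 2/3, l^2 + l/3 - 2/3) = l - 2/3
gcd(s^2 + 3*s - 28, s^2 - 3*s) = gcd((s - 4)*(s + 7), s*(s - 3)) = 1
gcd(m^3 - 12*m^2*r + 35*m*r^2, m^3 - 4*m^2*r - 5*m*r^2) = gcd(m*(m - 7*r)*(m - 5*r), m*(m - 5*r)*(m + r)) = -m^2 + 5*m*r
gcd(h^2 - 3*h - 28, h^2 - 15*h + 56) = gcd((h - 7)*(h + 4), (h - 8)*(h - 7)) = h - 7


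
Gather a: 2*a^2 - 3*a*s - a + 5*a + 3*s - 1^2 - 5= 2*a^2 + a*(4 - 3*s) + 3*s - 6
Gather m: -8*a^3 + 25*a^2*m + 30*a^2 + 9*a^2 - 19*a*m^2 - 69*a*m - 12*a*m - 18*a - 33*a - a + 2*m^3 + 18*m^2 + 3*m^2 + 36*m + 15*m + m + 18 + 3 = -8*a^3 + 39*a^2 - 52*a + 2*m^3 + m^2*(21 - 19*a) + m*(25*a^2 - 81*a + 52) + 21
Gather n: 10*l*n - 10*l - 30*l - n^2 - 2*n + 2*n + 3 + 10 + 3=10*l*n - 40*l - n^2 + 16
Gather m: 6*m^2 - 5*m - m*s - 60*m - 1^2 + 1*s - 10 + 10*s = 6*m^2 + m*(-s - 65) + 11*s - 11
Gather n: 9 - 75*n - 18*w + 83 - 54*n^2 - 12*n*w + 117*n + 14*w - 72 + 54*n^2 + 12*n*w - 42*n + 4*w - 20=0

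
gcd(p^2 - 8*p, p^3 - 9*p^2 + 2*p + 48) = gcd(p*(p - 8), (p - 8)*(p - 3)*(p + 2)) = p - 8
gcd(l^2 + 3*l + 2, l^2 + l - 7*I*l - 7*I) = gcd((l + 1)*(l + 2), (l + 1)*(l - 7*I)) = l + 1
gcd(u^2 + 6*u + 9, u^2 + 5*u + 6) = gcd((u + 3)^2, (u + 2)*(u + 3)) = u + 3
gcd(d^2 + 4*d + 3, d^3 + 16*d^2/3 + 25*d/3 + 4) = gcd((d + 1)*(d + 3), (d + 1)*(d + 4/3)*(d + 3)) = d^2 + 4*d + 3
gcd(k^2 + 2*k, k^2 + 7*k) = k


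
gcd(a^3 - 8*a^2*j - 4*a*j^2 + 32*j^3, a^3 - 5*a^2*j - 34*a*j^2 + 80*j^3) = a^2 - 10*a*j + 16*j^2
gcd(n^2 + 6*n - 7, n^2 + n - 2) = n - 1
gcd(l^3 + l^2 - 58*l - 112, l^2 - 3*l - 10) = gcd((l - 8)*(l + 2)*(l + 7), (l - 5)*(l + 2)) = l + 2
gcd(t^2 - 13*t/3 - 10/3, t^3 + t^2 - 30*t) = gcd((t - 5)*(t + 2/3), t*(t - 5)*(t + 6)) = t - 5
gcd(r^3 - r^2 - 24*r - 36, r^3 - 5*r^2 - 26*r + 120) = r - 6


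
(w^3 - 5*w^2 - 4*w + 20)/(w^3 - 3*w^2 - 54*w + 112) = (w^2 - 3*w - 10)/(w^2 - w - 56)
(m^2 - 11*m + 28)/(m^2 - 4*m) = (m - 7)/m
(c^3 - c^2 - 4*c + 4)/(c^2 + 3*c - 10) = (c^2 + c - 2)/(c + 5)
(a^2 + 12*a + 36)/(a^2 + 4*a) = (a^2 + 12*a + 36)/(a*(a + 4))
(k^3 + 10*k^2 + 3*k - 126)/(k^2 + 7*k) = k + 3 - 18/k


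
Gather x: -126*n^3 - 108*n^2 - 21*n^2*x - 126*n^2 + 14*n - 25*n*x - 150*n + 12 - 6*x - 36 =-126*n^3 - 234*n^2 - 136*n + x*(-21*n^2 - 25*n - 6) - 24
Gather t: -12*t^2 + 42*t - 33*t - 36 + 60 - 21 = -12*t^2 + 9*t + 3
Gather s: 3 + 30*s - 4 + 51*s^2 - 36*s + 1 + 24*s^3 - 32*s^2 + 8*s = 24*s^3 + 19*s^2 + 2*s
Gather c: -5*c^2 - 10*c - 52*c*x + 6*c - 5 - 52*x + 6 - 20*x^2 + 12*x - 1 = -5*c^2 + c*(-52*x - 4) - 20*x^2 - 40*x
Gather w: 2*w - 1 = 2*w - 1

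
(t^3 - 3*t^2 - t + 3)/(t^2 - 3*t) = t - 1/t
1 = 1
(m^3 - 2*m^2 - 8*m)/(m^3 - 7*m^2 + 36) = m*(m - 4)/(m^2 - 9*m + 18)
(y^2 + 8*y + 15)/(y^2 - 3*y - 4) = (y^2 + 8*y + 15)/(y^2 - 3*y - 4)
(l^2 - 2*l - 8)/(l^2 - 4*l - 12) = (l - 4)/(l - 6)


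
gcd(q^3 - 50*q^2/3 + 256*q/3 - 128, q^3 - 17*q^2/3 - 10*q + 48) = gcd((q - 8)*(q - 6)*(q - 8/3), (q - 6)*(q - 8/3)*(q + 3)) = q^2 - 26*q/3 + 16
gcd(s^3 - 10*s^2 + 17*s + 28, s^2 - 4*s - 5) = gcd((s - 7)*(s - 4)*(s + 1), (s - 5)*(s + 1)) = s + 1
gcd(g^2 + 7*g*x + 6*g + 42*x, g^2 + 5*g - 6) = g + 6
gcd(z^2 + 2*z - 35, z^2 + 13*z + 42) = z + 7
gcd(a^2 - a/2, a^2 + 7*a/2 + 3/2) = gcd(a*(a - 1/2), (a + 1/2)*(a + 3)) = 1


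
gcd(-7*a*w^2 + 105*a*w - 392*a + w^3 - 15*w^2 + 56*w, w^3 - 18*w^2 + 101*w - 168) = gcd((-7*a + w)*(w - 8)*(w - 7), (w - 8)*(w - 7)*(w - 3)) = w^2 - 15*w + 56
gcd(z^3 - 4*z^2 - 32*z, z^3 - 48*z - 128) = z^2 - 4*z - 32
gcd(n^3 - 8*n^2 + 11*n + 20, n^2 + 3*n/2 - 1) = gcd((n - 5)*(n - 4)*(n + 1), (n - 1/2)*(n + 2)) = 1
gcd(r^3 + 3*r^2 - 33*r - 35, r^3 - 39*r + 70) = r^2 + 2*r - 35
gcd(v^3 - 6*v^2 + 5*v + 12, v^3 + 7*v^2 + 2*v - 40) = 1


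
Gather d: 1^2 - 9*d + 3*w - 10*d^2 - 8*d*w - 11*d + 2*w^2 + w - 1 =-10*d^2 + d*(-8*w - 20) + 2*w^2 + 4*w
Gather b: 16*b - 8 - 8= 16*b - 16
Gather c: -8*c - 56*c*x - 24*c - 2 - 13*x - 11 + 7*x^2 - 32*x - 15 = c*(-56*x - 32) + 7*x^2 - 45*x - 28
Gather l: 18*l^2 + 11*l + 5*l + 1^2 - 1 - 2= 18*l^2 + 16*l - 2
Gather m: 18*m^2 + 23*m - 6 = 18*m^2 + 23*m - 6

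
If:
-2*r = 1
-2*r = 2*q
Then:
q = 1/2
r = -1/2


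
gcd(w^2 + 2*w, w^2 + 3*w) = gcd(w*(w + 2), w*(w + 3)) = w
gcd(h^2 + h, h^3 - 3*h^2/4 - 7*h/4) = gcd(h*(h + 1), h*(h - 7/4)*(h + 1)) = h^2 + h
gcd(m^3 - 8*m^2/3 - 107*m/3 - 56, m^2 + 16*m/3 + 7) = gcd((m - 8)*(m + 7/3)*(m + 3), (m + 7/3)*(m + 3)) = m^2 + 16*m/3 + 7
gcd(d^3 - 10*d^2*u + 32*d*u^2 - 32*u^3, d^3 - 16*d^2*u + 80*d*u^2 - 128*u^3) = d^2 - 8*d*u + 16*u^2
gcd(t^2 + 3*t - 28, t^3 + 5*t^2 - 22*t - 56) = t^2 + 3*t - 28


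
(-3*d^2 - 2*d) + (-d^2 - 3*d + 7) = -4*d^2 - 5*d + 7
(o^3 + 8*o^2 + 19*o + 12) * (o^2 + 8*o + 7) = o^5 + 16*o^4 + 90*o^3 + 220*o^2 + 229*o + 84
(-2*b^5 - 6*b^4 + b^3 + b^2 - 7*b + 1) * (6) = -12*b^5 - 36*b^4 + 6*b^3 + 6*b^2 - 42*b + 6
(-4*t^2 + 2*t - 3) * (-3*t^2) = 12*t^4 - 6*t^3 + 9*t^2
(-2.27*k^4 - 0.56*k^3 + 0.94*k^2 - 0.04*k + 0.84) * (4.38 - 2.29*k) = 5.1983*k^5 - 8.6602*k^4 - 4.6054*k^3 + 4.2088*k^2 - 2.0988*k + 3.6792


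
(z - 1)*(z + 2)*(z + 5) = z^3 + 6*z^2 + 3*z - 10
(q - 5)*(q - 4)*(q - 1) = q^3 - 10*q^2 + 29*q - 20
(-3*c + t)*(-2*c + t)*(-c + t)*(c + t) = -6*c^4 + 5*c^3*t + 5*c^2*t^2 - 5*c*t^3 + t^4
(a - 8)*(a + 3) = a^2 - 5*a - 24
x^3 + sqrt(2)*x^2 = x^2*(x + sqrt(2))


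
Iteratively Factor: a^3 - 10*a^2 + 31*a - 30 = (a - 3)*(a^2 - 7*a + 10) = (a - 3)*(a - 2)*(a - 5)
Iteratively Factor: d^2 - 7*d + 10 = (d - 5)*(d - 2)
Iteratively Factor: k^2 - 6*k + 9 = (k - 3)*(k - 3)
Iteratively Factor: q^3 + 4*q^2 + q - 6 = (q - 1)*(q^2 + 5*q + 6) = (q - 1)*(q + 2)*(q + 3)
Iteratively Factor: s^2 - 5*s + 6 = (s - 2)*(s - 3)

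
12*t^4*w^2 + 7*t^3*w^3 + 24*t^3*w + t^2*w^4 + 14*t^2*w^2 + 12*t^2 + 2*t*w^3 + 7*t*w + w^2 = (3*t + w)*(4*t + w)*(t*w + 1)^2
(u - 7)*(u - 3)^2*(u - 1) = u^4 - 14*u^3 + 64*u^2 - 114*u + 63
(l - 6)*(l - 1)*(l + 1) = l^3 - 6*l^2 - l + 6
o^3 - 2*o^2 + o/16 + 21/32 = (o - 7/4)*(o - 3/4)*(o + 1/2)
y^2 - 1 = (y - 1)*(y + 1)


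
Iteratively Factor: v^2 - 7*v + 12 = (v - 4)*(v - 3)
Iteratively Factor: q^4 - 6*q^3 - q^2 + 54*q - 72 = (q + 3)*(q^3 - 9*q^2 + 26*q - 24) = (q - 2)*(q + 3)*(q^2 - 7*q + 12) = (q - 4)*(q - 2)*(q + 3)*(q - 3)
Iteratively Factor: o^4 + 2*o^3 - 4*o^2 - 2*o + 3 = (o + 3)*(o^3 - o^2 - o + 1) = (o - 1)*(o + 3)*(o^2 - 1) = (o - 1)^2*(o + 3)*(o + 1)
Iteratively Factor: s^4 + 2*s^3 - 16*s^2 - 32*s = (s)*(s^3 + 2*s^2 - 16*s - 32) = s*(s + 4)*(s^2 - 2*s - 8) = s*(s + 2)*(s + 4)*(s - 4)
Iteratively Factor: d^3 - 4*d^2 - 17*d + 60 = (d - 5)*(d^2 + d - 12) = (d - 5)*(d - 3)*(d + 4)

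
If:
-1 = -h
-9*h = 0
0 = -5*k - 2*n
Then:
No Solution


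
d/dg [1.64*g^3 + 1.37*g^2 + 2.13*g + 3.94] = 4.92*g^2 + 2.74*g + 2.13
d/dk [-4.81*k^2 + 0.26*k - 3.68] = 0.26 - 9.62*k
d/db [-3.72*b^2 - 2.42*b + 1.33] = -7.44*b - 2.42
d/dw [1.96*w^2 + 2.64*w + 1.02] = 3.92*w + 2.64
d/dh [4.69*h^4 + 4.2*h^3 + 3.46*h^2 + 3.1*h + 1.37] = 18.76*h^3 + 12.6*h^2 + 6.92*h + 3.1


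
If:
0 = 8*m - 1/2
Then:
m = 1/16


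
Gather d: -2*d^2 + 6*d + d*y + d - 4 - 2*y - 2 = -2*d^2 + d*(y + 7) - 2*y - 6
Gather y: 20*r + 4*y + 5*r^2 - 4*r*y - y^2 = 5*r^2 + 20*r - y^2 + y*(4 - 4*r)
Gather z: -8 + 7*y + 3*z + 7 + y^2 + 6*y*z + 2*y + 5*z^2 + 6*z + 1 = y^2 + 9*y + 5*z^2 + z*(6*y + 9)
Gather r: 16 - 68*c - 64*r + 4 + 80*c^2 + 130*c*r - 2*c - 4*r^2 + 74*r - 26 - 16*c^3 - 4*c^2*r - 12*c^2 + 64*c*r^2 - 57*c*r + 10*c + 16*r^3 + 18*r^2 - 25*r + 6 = -16*c^3 + 68*c^2 - 60*c + 16*r^3 + r^2*(64*c + 14) + r*(-4*c^2 + 73*c - 15)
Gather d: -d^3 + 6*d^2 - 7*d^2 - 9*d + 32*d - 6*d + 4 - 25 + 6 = -d^3 - d^2 + 17*d - 15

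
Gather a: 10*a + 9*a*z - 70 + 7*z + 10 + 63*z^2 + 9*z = a*(9*z + 10) + 63*z^2 + 16*z - 60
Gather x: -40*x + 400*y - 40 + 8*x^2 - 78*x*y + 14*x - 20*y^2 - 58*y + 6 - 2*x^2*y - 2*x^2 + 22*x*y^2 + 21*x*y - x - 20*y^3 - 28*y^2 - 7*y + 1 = x^2*(6 - 2*y) + x*(22*y^2 - 57*y - 27) - 20*y^3 - 48*y^2 + 335*y - 33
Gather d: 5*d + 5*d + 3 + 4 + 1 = 10*d + 8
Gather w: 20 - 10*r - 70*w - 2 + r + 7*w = -9*r - 63*w + 18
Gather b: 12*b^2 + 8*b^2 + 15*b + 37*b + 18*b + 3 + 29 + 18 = 20*b^2 + 70*b + 50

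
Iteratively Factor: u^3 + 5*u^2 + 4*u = (u + 1)*(u^2 + 4*u) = u*(u + 1)*(u + 4)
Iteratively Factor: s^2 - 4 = (s - 2)*(s + 2)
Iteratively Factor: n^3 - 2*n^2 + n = (n - 1)*(n^2 - n) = n*(n - 1)*(n - 1)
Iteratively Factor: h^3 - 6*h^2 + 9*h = (h)*(h^2 - 6*h + 9) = h*(h - 3)*(h - 3)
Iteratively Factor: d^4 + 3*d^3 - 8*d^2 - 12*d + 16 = (d - 2)*(d^3 + 5*d^2 + 2*d - 8) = (d - 2)*(d + 4)*(d^2 + d - 2) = (d - 2)*(d + 2)*(d + 4)*(d - 1)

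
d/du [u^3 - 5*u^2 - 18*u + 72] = 3*u^2 - 10*u - 18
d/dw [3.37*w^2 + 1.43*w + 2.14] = 6.74*w + 1.43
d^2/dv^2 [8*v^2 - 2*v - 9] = 16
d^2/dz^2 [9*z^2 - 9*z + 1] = 18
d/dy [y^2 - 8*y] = 2*y - 8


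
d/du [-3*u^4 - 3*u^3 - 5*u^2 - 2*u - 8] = -12*u^3 - 9*u^2 - 10*u - 2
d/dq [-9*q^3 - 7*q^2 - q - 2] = -27*q^2 - 14*q - 1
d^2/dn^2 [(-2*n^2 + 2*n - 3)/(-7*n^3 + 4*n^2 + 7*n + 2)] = 2*(98*n^6 - 294*n^5 + 1344*n^4 - 662*n^3 - 513*n^2 + 426*n + 159)/(343*n^9 - 588*n^8 - 693*n^7 + 818*n^6 + 1029*n^5 - 96*n^4 - 595*n^3 - 342*n^2 - 84*n - 8)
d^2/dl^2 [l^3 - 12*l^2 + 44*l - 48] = 6*l - 24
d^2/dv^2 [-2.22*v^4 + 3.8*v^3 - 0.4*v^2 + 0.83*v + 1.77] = -26.64*v^2 + 22.8*v - 0.8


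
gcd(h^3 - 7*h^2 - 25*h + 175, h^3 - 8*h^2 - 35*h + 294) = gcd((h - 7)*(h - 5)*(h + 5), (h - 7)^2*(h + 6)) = h - 7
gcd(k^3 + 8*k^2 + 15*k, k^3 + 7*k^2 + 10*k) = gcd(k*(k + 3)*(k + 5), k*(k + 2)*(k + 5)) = k^2 + 5*k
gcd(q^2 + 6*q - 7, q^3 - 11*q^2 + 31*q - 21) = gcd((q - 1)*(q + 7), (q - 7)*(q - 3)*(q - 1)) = q - 1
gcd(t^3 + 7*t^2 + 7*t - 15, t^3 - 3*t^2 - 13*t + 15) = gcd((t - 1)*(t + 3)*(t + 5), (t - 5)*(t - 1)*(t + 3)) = t^2 + 2*t - 3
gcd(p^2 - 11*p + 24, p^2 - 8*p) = p - 8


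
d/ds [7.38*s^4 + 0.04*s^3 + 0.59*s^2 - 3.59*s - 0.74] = 29.52*s^3 + 0.12*s^2 + 1.18*s - 3.59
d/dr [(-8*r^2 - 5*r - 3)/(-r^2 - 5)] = (-5*r^2 + 74*r + 25)/(r^4 + 10*r^2 + 25)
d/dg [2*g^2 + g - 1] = 4*g + 1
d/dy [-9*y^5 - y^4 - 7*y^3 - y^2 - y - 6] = -45*y^4 - 4*y^3 - 21*y^2 - 2*y - 1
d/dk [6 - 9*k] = -9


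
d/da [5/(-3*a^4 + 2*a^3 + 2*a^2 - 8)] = 10*a*(6*a^2 - 3*a - 2)/(3*a^4 - 2*a^3 - 2*a^2 + 8)^2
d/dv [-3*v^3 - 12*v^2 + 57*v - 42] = -9*v^2 - 24*v + 57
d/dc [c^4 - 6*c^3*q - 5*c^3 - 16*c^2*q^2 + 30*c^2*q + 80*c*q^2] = 4*c^3 - 18*c^2*q - 15*c^2 - 32*c*q^2 + 60*c*q + 80*q^2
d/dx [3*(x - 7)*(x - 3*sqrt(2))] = 6*x - 21 - 9*sqrt(2)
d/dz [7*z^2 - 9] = 14*z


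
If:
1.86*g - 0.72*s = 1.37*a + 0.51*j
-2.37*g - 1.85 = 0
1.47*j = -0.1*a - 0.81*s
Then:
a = -0.328748280605227*s - 1.08731526783866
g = -0.78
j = 0.0739670250230381 - 0.528656579550665*s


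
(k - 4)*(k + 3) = k^2 - k - 12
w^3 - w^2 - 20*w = w*(w - 5)*(w + 4)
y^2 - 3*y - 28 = (y - 7)*(y + 4)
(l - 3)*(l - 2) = l^2 - 5*l + 6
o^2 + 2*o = o*(o + 2)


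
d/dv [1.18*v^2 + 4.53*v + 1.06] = 2.36*v + 4.53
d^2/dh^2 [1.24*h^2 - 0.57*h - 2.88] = 2.48000000000000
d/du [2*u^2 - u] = 4*u - 1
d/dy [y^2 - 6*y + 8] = 2*y - 6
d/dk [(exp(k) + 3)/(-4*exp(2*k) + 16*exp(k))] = (exp(2*k) + 6*exp(k) - 12)*exp(-k)/(4*(exp(2*k) - 8*exp(k) + 16))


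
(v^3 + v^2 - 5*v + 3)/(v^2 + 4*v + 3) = (v^2 - 2*v + 1)/(v + 1)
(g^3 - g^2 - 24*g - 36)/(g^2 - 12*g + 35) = (g^3 - g^2 - 24*g - 36)/(g^2 - 12*g + 35)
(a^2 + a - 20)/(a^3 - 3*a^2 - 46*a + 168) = (a + 5)/(a^2 + a - 42)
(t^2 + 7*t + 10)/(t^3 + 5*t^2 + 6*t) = (t + 5)/(t*(t + 3))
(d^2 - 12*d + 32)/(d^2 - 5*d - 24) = (d - 4)/(d + 3)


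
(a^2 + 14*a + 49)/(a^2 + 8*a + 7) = (a + 7)/(a + 1)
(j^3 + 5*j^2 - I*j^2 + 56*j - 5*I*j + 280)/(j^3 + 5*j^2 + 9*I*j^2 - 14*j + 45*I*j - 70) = (j - 8*I)/(j + 2*I)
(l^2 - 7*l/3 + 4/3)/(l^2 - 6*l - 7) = (-3*l^2 + 7*l - 4)/(3*(-l^2 + 6*l + 7))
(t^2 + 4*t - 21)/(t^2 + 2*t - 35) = (t - 3)/(t - 5)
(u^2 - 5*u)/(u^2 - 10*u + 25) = u/(u - 5)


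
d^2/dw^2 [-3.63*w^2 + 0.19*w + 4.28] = -7.26000000000000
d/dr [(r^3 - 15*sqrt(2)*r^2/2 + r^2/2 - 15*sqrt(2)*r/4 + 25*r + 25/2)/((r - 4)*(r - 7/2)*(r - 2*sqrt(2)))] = (-64*r^4 + 44*sqrt(2)*r^4 - 176*r^3 + 300*sqrt(2)*r^3 - 1277*sqrt(2)*r^2 - 664*r^2 + 176*sqrt(2)*r + 8220*r - 7100*sqrt(2) + 280)/(2*(4*r^6 - 60*r^5 - 16*sqrt(2)*r^5 + 240*sqrt(2)*r^4 + 369*r^4 - 1348*sqrt(2)*r^3 - 1320*r^3 + 3480*r^2 + 3360*sqrt(2)*r^2 - 6720*r - 3136*sqrt(2)*r + 6272))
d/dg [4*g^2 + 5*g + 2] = 8*g + 5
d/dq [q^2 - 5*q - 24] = 2*q - 5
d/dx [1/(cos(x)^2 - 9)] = 2*sin(x)*cos(x)/(cos(x)^2 - 9)^2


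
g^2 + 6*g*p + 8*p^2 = (g + 2*p)*(g + 4*p)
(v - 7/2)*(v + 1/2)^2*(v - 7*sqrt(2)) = v^4 - 7*sqrt(2)*v^3 - 5*v^3/2 - 13*v^2/4 + 35*sqrt(2)*v^2/2 - 7*v/8 + 91*sqrt(2)*v/4 + 49*sqrt(2)/8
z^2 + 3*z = z*(z + 3)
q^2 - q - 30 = (q - 6)*(q + 5)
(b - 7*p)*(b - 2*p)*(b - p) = b^3 - 10*b^2*p + 23*b*p^2 - 14*p^3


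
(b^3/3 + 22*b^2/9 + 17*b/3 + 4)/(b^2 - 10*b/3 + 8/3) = (3*b^3 + 22*b^2 + 51*b + 36)/(3*(3*b^2 - 10*b + 8))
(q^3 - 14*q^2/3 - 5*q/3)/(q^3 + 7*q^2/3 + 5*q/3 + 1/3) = q*(q - 5)/(q^2 + 2*q + 1)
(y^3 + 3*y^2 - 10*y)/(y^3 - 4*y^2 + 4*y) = (y + 5)/(y - 2)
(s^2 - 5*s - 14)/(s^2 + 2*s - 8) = (s^2 - 5*s - 14)/(s^2 + 2*s - 8)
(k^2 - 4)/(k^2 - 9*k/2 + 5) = 2*(k + 2)/(2*k - 5)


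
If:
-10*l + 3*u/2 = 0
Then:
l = 3*u/20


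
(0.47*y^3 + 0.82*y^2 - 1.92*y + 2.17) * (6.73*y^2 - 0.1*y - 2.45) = 3.1631*y^5 + 5.4716*y^4 - 14.1551*y^3 + 12.7871*y^2 + 4.487*y - 5.3165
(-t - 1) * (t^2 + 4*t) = -t^3 - 5*t^2 - 4*t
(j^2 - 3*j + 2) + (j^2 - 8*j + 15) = 2*j^2 - 11*j + 17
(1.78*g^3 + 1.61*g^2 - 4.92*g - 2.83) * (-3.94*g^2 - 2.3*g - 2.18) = -7.0132*g^5 - 10.4374*g^4 + 11.8014*g^3 + 18.9564*g^2 + 17.2346*g + 6.1694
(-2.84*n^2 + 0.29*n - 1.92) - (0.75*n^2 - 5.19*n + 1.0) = -3.59*n^2 + 5.48*n - 2.92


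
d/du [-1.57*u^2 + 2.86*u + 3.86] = 2.86 - 3.14*u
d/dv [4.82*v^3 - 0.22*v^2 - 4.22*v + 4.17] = 14.46*v^2 - 0.44*v - 4.22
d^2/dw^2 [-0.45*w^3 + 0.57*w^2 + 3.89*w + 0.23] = 1.14 - 2.7*w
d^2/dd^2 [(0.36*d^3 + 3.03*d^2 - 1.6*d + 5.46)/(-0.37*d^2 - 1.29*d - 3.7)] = (5.55111512312578e-17*d^5 + 3.118046*d^3 + 10.093896*d^2 - 58.349148*d - 101.457492)/(0.050653*d^6 + 0.529803*d^5 + 3.366741*d^4 + 12.742749*d^3 + 33.66741*d^2 + 52.9803*d + 50.653)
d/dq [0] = 0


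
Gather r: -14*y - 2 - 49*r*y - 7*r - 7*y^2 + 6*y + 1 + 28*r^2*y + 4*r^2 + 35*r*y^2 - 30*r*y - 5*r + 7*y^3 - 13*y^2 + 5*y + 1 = r^2*(28*y + 4) + r*(35*y^2 - 79*y - 12) + 7*y^3 - 20*y^2 - 3*y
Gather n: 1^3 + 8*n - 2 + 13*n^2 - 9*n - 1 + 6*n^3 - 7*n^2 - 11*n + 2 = 6*n^3 + 6*n^2 - 12*n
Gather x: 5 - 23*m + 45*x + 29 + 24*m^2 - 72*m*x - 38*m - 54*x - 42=24*m^2 - 61*m + x*(-72*m - 9) - 8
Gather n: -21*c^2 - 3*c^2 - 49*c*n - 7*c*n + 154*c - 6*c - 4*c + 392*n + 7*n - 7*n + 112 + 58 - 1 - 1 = -24*c^2 + 144*c + n*(392 - 56*c) + 168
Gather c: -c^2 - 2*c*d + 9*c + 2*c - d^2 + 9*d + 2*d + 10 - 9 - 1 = -c^2 + c*(11 - 2*d) - d^2 + 11*d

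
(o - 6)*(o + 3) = o^2 - 3*o - 18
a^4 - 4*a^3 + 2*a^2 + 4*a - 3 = (a - 3)*(a - 1)^2*(a + 1)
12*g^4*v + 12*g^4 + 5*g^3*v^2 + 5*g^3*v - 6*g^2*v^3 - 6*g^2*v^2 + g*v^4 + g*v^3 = (-4*g + v)*(-3*g + v)*(g + v)*(g*v + g)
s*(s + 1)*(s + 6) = s^3 + 7*s^2 + 6*s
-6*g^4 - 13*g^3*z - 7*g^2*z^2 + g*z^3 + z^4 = (-3*g + z)*(g + z)^2*(2*g + z)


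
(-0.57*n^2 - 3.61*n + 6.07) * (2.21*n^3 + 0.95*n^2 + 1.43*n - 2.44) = -1.2597*n^5 - 8.5196*n^4 + 9.1701*n^3 + 1.995*n^2 + 17.4885*n - 14.8108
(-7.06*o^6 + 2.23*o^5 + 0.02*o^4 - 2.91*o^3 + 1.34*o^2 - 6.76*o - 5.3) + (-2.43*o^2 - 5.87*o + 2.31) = -7.06*o^6 + 2.23*o^5 + 0.02*o^4 - 2.91*o^3 - 1.09*o^2 - 12.63*o - 2.99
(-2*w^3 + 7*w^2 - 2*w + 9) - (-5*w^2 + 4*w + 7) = -2*w^3 + 12*w^2 - 6*w + 2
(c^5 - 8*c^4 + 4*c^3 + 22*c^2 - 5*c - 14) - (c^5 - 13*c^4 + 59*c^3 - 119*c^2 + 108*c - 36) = 5*c^4 - 55*c^3 + 141*c^2 - 113*c + 22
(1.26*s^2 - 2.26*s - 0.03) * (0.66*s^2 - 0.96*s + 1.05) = 0.8316*s^4 - 2.7012*s^3 + 3.4728*s^2 - 2.3442*s - 0.0315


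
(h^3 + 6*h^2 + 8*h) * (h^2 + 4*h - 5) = h^5 + 10*h^4 + 27*h^3 + 2*h^2 - 40*h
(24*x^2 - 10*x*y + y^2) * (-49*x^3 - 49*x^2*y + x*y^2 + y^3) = -1176*x^5 - 686*x^4*y + 465*x^3*y^2 - 35*x^2*y^3 - 9*x*y^4 + y^5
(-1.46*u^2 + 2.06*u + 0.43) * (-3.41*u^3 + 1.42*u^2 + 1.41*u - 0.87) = 4.9786*u^5 - 9.0978*u^4 - 0.5997*u^3 + 4.7854*u^2 - 1.1859*u - 0.3741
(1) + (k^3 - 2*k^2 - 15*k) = k^3 - 2*k^2 - 15*k + 1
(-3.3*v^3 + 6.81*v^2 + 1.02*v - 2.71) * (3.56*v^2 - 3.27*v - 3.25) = -11.748*v^5 + 35.0346*v^4 - 7.9125*v^3 - 35.1155*v^2 + 5.5467*v + 8.8075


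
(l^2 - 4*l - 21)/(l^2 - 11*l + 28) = (l + 3)/(l - 4)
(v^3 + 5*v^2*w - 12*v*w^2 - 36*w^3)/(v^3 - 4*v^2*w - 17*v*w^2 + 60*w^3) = (v^2 + 8*v*w + 12*w^2)/(v^2 - v*w - 20*w^2)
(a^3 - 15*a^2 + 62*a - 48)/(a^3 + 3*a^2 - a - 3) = (a^2 - 14*a + 48)/(a^2 + 4*a + 3)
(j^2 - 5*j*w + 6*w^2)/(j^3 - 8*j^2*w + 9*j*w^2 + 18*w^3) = (-j + 2*w)/(-j^2 + 5*j*w + 6*w^2)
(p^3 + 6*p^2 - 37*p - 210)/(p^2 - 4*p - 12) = (p^2 + 12*p + 35)/(p + 2)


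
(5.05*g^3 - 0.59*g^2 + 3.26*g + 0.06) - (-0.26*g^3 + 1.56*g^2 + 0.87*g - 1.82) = 5.31*g^3 - 2.15*g^2 + 2.39*g + 1.88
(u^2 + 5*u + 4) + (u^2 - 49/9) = 2*u^2 + 5*u - 13/9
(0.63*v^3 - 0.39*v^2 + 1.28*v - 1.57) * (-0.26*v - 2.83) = -0.1638*v^4 - 1.6815*v^3 + 0.7709*v^2 - 3.2142*v + 4.4431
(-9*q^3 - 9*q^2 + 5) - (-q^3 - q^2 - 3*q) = -8*q^3 - 8*q^2 + 3*q + 5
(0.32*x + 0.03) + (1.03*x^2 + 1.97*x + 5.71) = 1.03*x^2 + 2.29*x + 5.74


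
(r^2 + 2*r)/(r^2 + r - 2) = r/(r - 1)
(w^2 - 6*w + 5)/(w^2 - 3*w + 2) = (w - 5)/(w - 2)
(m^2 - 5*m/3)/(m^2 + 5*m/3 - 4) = m*(3*m - 5)/(3*m^2 + 5*m - 12)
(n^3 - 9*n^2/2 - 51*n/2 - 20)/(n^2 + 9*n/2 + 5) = (n^2 - 7*n - 8)/(n + 2)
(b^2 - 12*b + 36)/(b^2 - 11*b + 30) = (b - 6)/(b - 5)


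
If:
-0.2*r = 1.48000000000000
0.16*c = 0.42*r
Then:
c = -19.42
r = -7.40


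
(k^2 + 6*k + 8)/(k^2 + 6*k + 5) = (k^2 + 6*k + 8)/(k^2 + 6*k + 5)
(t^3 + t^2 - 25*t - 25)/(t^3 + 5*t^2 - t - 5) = (t - 5)/(t - 1)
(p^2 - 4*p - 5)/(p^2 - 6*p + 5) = (p + 1)/(p - 1)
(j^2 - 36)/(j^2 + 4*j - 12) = (j - 6)/(j - 2)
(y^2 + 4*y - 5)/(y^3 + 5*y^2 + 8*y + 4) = (y^2 + 4*y - 5)/(y^3 + 5*y^2 + 8*y + 4)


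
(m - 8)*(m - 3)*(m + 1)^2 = m^4 - 9*m^3 + 3*m^2 + 37*m + 24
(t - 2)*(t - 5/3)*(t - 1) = t^3 - 14*t^2/3 + 7*t - 10/3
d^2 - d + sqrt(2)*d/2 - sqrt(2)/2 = (d - 1)*(d + sqrt(2)/2)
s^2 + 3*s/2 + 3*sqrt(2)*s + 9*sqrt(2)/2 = (s + 3/2)*(s + 3*sqrt(2))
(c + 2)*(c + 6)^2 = c^3 + 14*c^2 + 60*c + 72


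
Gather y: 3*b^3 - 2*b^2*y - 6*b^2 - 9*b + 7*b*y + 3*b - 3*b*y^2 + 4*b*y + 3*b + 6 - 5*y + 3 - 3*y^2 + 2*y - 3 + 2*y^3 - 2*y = 3*b^3 - 6*b^2 - 3*b + 2*y^3 + y^2*(-3*b - 3) + y*(-2*b^2 + 11*b - 5) + 6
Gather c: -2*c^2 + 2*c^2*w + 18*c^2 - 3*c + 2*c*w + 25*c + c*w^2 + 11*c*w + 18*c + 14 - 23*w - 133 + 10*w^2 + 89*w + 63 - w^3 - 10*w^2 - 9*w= c^2*(2*w + 16) + c*(w^2 + 13*w + 40) - w^3 + 57*w - 56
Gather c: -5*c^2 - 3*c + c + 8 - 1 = -5*c^2 - 2*c + 7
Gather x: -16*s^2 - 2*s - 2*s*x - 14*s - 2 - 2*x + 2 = -16*s^2 - 16*s + x*(-2*s - 2)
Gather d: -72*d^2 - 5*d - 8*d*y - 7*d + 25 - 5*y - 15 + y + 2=-72*d^2 + d*(-8*y - 12) - 4*y + 12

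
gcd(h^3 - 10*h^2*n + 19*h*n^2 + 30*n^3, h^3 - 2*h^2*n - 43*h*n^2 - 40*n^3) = h + n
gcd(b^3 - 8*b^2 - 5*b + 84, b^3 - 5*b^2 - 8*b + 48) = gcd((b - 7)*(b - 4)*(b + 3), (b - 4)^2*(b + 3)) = b^2 - b - 12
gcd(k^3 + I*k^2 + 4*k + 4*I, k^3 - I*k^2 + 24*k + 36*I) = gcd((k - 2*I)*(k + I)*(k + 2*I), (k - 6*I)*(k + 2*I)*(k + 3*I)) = k + 2*I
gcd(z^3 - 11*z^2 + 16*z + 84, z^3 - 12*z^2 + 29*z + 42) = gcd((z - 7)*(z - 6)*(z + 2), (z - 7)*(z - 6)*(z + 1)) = z^2 - 13*z + 42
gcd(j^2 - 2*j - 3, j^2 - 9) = j - 3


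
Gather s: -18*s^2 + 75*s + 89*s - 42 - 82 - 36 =-18*s^2 + 164*s - 160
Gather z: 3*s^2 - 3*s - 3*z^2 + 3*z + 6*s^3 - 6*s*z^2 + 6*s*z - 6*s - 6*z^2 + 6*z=6*s^3 + 3*s^2 - 9*s + z^2*(-6*s - 9) + z*(6*s + 9)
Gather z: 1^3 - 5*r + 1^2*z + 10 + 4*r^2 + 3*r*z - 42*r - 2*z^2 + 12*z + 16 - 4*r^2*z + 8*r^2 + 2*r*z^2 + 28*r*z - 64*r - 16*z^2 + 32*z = 12*r^2 - 111*r + z^2*(2*r - 18) + z*(-4*r^2 + 31*r + 45) + 27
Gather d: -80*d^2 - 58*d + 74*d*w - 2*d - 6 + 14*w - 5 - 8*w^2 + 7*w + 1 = -80*d^2 + d*(74*w - 60) - 8*w^2 + 21*w - 10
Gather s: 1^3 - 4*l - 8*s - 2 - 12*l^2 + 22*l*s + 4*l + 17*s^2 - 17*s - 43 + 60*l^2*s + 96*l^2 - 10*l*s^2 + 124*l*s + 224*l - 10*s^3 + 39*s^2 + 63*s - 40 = 84*l^2 + 224*l - 10*s^3 + s^2*(56 - 10*l) + s*(60*l^2 + 146*l + 38) - 84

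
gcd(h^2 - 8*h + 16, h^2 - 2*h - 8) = h - 4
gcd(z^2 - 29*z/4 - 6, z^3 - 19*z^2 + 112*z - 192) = z - 8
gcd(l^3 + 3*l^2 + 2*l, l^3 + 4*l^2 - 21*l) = l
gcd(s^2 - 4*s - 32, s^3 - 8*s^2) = s - 8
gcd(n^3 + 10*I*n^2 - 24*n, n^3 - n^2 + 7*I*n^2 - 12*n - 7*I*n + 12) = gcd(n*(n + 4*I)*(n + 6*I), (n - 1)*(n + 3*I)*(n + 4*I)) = n + 4*I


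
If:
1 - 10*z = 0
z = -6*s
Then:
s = -1/60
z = 1/10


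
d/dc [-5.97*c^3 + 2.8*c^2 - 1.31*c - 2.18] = -17.91*c^2 + 5.6*c - 1.31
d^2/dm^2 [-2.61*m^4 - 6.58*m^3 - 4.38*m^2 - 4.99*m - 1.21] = -31.32*m^2 - 39.48*m - 8.76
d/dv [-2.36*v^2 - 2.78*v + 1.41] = -4.72*v - 2.78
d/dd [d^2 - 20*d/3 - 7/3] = 2*d - 20/3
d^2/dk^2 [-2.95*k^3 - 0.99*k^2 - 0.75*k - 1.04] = -17.7*k - 1.98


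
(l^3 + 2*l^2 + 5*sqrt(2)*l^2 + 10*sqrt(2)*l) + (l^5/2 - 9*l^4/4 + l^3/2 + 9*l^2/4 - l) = l^5/2 - 9*l^4/4 + 3*l^3/2 + 17*l^2/4 + 5*sqrt(2)*l^2 - l + 10*sqrt(2)*l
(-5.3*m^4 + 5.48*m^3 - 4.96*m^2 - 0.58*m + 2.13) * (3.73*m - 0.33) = -19.769*m^5 + 22.1894*m^4 - 20.3092*m^3 - 0.5266*m^2 + 8.1363*m - 0.7029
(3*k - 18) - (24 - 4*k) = 7*k - 42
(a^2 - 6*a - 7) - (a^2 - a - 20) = 13 - 5*a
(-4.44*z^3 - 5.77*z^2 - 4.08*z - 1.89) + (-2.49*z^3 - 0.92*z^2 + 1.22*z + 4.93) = -6.93*z^3 - 6.69*z^2 - 2.86*z + 3.04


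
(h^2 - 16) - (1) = h^2 - 17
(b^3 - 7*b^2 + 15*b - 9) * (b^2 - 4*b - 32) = b^5 - 11*b^4 + 11*b^3 + 155*b^2 - 444*b + 288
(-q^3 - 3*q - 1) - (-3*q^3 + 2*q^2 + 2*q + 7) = 2*q^3 - 2*q^2 - 5*q - 8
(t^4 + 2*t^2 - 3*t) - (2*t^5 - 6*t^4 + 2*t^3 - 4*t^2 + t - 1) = -2*t^5 + 7*t^4 - 2*t^3 + 6*t^2 - 4*t + 1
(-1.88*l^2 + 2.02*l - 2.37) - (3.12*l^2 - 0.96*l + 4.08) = -5.0*l^2 + 2.98*l - 6.45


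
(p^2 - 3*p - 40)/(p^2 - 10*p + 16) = (p + 5)/(p - 2)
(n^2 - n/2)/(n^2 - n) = (n - 1/2)/(n - 1)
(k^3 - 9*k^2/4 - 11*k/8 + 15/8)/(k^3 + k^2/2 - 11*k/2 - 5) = (k - 3/4)/(k + 2)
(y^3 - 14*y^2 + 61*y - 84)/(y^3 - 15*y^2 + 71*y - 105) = (y - 4)/(y - 5)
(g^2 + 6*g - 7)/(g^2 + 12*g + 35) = (g - 1)/(g + 5)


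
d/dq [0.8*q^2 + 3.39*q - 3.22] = 1.6*q + 3.39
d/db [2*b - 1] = 2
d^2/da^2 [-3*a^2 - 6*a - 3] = -6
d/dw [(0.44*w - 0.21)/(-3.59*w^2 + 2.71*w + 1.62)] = (1.5796*w^2 - 1.5078*w + 1.2819)/(12.8881*w^4 - 19.4578*w^3 - 4.2875*w^2 + 8.7804*w + 2.6244)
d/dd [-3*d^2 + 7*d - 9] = 7 - 6*d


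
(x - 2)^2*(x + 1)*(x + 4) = x^4 + x^3 - 12*x^2 + 4*x + 16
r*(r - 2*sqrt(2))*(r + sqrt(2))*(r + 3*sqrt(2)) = r^4 + 2*sqrt(2)*r^3 - 10*r^2 - 12*sqrt(2)*r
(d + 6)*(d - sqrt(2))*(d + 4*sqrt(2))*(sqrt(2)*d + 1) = sqrt(2)*d^4 + 7*d^3 + 6*sqrt(2)*d^3 - 5*sqrt(2)*d^2 + 42*d^2 - 30*sqrt(2)*d - 8*d - 48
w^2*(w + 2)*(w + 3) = w^4 + 5*w^3 + 6*w^2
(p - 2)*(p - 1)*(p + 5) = p^3 + 2*p^2 - 13*p + 10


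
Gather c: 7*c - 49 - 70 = 7*c - 119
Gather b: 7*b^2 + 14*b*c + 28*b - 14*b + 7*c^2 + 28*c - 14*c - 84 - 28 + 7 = 7*b^2 + b*(14*c + 14) + 7*c^2 + 14*c - 105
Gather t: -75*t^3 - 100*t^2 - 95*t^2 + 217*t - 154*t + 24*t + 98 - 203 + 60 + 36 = -75*t^3 - 195*t^2 + 87*t - 9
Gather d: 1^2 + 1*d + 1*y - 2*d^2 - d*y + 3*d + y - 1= -2*d^2 + d*(4 - y) + 2*y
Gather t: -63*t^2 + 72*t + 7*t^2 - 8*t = -56*t^2 + 64*t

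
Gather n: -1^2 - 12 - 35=-48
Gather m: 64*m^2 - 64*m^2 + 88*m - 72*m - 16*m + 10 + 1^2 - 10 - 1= 0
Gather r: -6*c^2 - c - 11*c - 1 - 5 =-6*c^2 - 12*c - 6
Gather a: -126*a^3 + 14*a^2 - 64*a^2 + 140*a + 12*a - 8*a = -126*a^3 - 50*a^2 + 144*a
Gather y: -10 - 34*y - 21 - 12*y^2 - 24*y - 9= -12*y^2 - 58*y - 40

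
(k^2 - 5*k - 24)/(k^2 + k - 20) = (k^2 - 5*k - 24)/(k^2 + k - 20)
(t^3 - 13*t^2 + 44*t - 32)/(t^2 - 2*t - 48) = (t^2 - 5*t + 4)/(t + 6)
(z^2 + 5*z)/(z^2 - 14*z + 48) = z*(z + 5)/(z^2 - 14*z + 48)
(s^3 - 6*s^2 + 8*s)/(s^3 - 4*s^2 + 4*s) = (s - 4)/(s - 2)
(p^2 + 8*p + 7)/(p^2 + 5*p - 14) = (p + 1)/(p - 2)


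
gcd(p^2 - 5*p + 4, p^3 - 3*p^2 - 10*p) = 1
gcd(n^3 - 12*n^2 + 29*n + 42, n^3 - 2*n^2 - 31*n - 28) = n^2 - 6*n - 7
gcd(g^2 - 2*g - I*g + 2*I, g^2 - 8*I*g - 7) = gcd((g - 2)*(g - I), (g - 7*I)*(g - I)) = g - I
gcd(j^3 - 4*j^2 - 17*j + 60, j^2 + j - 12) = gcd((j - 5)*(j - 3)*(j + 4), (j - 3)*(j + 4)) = j^2 + j - 12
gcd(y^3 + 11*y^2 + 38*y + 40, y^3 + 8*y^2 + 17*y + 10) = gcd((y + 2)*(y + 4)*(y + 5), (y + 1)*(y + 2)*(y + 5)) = y^2 + 7*y + 10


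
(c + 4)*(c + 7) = c^2 + 11*c + 28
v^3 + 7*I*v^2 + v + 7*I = (v - I)*(v + I)*(v + 7*I)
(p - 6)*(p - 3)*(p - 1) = p^3 - 10*p^2 + 27*p - 18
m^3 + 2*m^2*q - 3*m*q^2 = m*(m - q)*(m + 3*q)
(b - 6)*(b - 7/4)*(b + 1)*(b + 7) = b^4 + b^3/4 - 89*b^2/2 + 119*b/4 + 147/2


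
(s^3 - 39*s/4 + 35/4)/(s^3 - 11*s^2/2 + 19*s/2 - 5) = (s + 7/2)/(s - 2)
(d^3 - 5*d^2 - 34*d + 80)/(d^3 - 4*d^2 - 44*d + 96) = (d + 5)/(d + 6)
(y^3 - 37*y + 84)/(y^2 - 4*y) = y + 4 - 21/y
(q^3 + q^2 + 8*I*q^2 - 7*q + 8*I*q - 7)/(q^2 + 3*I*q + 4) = (q^3 + q^2*(1 + 8*I) + q*(-7 + 8*I) - 7)/(q^2 + 3*I*q + 4)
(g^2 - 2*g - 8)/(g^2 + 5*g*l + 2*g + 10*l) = (g - 4)/(g + 5*l)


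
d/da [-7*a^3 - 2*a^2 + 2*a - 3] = -21*a^2 - 4*a + 2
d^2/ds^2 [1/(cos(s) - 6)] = (sin(s)^2 - 6*cos(s) + 1)/(cos(s) - 6)^3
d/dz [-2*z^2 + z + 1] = 1 - 4*z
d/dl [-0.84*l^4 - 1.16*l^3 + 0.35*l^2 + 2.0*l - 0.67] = -3.36*l^3 - 3.48*l^2 + 0.7*l + 2.0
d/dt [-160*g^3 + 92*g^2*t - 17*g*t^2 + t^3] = 92*g^2 - 34*g*t + 3*t^2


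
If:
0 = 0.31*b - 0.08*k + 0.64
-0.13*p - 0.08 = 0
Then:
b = 0.258064516129032*k - 2.06451612903226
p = -0.62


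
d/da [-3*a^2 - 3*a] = -6*a - 3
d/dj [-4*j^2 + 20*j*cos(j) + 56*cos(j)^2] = -20*j*sin(j) - 8*j - 56*sin(2*j) + 20*cos(j)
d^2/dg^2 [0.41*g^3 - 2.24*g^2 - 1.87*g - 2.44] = 2.46*g - 4.48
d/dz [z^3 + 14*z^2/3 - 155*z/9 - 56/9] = 3*z^2 + 28*z/3 - 155/9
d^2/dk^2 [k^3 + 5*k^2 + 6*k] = 6*k + 10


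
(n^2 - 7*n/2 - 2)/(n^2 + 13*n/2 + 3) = (n - 4)/(n + 6)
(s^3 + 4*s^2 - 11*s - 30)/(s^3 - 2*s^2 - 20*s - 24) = (s^2 + 2*s - 15)/(s^2 - 4*s - 12)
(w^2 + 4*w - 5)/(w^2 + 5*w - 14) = (w^2 + 4*w - 5)/(w^2 + 5*w - 14)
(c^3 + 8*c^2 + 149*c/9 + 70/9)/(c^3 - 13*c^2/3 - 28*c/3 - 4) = (3*c^2 + 22*c + 35)/(3*(c^2 - 5*c - 6))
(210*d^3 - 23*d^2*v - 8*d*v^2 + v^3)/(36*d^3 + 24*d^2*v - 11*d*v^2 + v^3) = (-35*d^2 - 2*d*v + v^2)/(-6*d^2 - 5*d*v + v^2)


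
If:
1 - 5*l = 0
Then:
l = 1/5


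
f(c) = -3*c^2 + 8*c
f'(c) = 8 - 6*c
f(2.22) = 2.97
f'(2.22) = -5.32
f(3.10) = -4.03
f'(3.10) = -10.60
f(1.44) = 5.30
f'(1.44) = -0.64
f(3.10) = -4.03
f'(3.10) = -10.60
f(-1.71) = -22.45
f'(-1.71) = 18.26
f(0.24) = 1.75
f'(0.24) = 6.56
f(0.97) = 4.94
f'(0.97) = 2.18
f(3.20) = -5.12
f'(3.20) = -11.20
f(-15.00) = -795.00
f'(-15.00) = 98.00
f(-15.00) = -795.00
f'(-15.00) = 98.00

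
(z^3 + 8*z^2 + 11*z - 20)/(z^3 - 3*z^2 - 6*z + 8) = (z^2 + 9*z + 20)/(z^2 - 2*z - 8)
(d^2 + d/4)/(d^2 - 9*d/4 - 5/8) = 2*d/(2*d - 5)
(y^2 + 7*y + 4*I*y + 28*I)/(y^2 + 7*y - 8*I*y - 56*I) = (y + 4*I)/(y - 8*I)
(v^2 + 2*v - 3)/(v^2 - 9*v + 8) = (v + 3)/(v - 8)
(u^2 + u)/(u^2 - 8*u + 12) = u*(u + 1)/(u^2 - 8*u + 12)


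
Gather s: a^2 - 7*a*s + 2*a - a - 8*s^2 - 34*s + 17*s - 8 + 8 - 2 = a^2 + a - 8*s^2 + s*(-7*a - 17) - 2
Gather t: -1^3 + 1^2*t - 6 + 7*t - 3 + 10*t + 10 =18*t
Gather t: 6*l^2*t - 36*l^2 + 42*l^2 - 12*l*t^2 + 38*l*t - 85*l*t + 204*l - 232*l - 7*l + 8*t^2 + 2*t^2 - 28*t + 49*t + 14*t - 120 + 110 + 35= 6*l^2 - 35*l + t^2*(10 - 12*l) + t*(6*l^2 - 47*l + 35) + 25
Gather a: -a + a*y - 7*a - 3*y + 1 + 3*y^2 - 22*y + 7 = a*(y - 8) + 3*y^2 - 25*y + 8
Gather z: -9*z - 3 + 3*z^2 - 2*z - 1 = 3*z^2 - 11*z - 4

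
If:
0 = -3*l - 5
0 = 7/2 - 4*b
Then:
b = 7/8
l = -5/3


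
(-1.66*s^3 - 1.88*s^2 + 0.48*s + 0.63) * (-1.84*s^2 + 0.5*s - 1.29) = 3.0544*s^5 + 2.6292*s^4 + 0.3182*s^3 + 1.506*s^2 - 0.3042*s - 0.8127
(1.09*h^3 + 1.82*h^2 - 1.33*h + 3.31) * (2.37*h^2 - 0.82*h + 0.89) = 2.5833*h^5 + 3.4196*h^4 - 3.6744*h^3 + 10.5551*h^2 - 3.8979*h + 2.9459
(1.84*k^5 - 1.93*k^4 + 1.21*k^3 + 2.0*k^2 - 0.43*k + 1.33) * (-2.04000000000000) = -3.7536*k^5 + 3.9372*k^4 - 2.4684*k^3 - 4.08*k^2 + 0.8772*k - 2.7132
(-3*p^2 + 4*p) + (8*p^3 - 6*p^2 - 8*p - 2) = 8*p^3 - 9*p^2 - 4*p - 2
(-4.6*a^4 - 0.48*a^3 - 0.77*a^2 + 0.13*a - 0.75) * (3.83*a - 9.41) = -17.618*a^5 + 41.4476*a^4 + 1.5677*a^3 + 7.7436*a^2 - 4.0958*a + 7.0575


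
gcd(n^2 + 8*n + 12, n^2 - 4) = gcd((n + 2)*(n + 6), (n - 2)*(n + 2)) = n + 2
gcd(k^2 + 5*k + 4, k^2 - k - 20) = k + 4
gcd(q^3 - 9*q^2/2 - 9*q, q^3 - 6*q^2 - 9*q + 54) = q - 6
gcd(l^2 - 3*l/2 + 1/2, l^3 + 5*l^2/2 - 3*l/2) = l - 1/2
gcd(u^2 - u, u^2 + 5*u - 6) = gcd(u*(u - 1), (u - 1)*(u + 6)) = u - 1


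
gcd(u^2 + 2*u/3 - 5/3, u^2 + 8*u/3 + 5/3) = u + 5/3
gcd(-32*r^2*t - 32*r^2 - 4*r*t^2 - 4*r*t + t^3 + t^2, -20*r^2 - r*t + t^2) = 4*r + t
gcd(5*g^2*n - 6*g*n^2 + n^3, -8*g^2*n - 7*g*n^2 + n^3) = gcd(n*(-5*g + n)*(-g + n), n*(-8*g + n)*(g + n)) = n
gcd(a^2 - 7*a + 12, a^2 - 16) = a - 4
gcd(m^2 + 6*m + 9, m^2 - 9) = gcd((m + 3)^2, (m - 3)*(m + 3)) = m + 3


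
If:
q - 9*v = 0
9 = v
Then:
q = 81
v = 9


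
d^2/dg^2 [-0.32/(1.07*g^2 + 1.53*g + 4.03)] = (0.732736*g^2 + 1.047744*g - 0.32*(2.14*g + 1.53)*(4.28*g + 3.06) + 2.759744)/(1.07*g^2 + 1.53*g + 4.03)^3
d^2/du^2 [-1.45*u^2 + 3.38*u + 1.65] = -2.90000000000000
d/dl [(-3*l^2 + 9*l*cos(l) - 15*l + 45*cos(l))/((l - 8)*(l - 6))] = 3*(-3*l^3*sin(l) + 27*l^2*sin(l) - 3*l^2*cos(l) + 19*l^2 + 66*l*sin(l) - 30*l*cos(l) - 96*l - 720*sin(l) + 354*cos(l) - 240)/(l^4 - 28*l^3 + 292*l^2 - 1344*l + 2304)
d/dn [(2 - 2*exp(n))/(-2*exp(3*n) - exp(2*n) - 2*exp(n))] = 2*(-4*exp(3*n) + 5*exp(2*n) + 2*exp(n) + 2)*exp(-n)/(4*exp(4*n) + 4*exp(3*n) + 9*exp(2*n) + 4*exp(n) + 4)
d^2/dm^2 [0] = 0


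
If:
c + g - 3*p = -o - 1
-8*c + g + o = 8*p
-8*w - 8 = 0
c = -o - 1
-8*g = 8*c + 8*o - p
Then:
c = -7/23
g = 24/23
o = -16/23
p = 8/23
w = -1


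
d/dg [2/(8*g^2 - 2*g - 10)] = (1 - 8*g)/(-4*g^2 + g + 5)^2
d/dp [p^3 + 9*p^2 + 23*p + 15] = 3*p^2 + 18*p + 23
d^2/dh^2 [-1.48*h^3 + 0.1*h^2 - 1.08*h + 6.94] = 0.2 - 8.88*h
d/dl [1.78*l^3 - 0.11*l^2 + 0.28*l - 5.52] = 5.34*l^2 - 0.22*l + 0.28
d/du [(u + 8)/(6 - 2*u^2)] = (-u^2 + 2*u*(u + 8) + 3)/(2*(u^2 - 3)^2)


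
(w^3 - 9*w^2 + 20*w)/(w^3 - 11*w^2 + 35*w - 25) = w*(w - 4)/(w^2 - 6*w + 5)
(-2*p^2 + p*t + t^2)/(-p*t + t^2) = (2*p + t)/t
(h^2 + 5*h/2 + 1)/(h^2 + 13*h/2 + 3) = (h + 2)/(h + 6)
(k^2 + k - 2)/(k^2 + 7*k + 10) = (k - 1)/(k + 5)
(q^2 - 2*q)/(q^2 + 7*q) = (q - 2)/(q + 7)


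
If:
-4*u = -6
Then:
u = 3/2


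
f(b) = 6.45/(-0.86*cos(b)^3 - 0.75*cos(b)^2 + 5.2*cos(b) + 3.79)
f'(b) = 6.45*(-2.58*sin(b)*cos(b)^2 - 1.5*sin(b)*cos(b) + 5.2*sin(b))/(-0.86*cos(b)^3 - 0.75*cos(b)^2 + 5.2*cos(b) + 3.79)^2 = (-16.641*cos(b)^2 - 9.675*cos(b) + 33.54)*sin(b)/(0.86*cos(b)^3 + 0.75*cos(b)^2 - 5.2*cos(b) - 3.79)^2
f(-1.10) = 1.09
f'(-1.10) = -0.66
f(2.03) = 4.57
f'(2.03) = 15.52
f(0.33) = 0.88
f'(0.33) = 0.06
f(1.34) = 1.31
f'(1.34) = 1.22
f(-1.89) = 3.06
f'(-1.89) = -7.44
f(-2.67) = -7.77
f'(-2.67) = -19.11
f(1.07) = 1.07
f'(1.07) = 0.61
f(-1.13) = 1.11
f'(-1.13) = -0.71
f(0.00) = 0.87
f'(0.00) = 0.00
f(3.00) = -5.12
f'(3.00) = 2.39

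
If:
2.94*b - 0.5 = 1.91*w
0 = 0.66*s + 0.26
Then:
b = 0.649659863945578*w + 0.170068027210884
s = -0.39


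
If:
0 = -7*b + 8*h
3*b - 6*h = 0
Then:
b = 0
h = 0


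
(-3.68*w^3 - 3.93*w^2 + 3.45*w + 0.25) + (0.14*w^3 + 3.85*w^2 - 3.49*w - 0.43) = -3.54*w^3 - 0.0800000000000001*w^2 - 0.04*w - 0.18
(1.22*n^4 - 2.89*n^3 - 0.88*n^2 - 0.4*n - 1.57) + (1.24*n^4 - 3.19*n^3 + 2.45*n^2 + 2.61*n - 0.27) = 2.46*n^4 - 6.08*n^3 + 1.57*n^2 + 2.21*n - 1.84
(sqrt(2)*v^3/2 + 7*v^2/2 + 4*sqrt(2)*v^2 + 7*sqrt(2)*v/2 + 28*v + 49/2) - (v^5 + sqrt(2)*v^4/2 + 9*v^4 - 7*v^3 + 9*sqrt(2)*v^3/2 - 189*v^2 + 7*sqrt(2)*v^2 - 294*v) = -v^5 - 9*v^4 - sqrt(2)*v^4/2 - 4*sqrt(2)*v^3 + 7*v^3 - 3*sqrt(2)*v^2 + 385*v^2/2 + 7*sqrt(2)*v/2 + 322*v + 49/2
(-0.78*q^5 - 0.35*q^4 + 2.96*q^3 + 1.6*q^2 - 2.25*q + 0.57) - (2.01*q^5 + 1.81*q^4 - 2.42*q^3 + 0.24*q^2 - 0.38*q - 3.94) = -2.79*q^5 - 2.16*q^4 + 5.38*q^3 + 1.36*q^2 - 1.87*q + 4.51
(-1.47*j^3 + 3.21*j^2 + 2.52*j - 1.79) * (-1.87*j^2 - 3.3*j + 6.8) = 2.7489*j^5 - 1.1517*j^4 - 25.3014*j^3 + 16.8593*j^2 + 23.043*j - 12.172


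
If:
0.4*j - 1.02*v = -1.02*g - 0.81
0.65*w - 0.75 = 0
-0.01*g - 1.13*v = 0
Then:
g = -113.0*v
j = 290.7*v - 2.025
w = 1.15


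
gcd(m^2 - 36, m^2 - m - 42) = m + 6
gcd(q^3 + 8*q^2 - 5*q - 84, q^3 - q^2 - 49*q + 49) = q + 7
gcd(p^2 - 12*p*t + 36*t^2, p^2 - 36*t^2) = p - 6*t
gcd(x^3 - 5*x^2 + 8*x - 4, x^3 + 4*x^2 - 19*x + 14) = x^2 - 3*x + 2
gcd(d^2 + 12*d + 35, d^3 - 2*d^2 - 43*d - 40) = d + 5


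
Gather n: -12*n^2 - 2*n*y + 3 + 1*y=-12*n^2 - 2*n*y + y + 3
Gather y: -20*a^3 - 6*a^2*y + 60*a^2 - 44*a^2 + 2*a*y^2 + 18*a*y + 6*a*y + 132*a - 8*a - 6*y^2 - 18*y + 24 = -20*a^3 + 16*a^2 + 124*a + y^2*(2*a - 6) + y*(-6*a^2 + 24*a - 18) + 24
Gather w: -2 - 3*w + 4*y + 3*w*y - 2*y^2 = w*(3*y - 3) - 2*y^2 + 4*y - 2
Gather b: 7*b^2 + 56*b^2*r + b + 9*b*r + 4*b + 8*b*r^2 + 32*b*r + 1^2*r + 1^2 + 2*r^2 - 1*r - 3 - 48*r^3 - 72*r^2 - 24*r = b^2*(56*r + 7) + b*(8*r^2 + 41*r + 5) - 48*r^3 - 70*r^2 - 24*r - 2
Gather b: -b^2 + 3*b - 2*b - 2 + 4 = -b^2 + b + 2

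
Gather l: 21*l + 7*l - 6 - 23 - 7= 28*l - 36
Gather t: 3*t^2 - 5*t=3*t^2 - 5*t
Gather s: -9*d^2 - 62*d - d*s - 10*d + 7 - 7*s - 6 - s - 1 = -9*d^2 - 72*d + s*(-d - 8)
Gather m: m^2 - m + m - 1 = m^2 - 1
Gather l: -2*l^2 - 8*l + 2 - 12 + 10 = -2*l^2 - 8*l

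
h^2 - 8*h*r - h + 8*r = (h - 1)*(h - 8*r)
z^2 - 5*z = z*(z - 5)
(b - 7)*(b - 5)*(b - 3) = b^3 - 15*b^2 + 71*b - 105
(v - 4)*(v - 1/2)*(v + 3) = v^3 - 3*v^2/2 - 23*v/2 + 6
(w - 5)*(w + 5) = w^2 - 25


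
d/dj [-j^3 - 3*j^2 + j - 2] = -3*j^2 - 6*j + 1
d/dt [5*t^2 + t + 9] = 10*t + 1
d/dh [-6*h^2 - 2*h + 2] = -12*h - 2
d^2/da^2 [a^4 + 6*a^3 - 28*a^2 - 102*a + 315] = 12*a^2 + 36*a - 56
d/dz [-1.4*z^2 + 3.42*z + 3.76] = 3.42 - 2.8*z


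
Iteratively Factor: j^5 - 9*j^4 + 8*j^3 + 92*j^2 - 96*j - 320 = (j - 4)*(j^4 - 5*j^3 - 12*j^2 + 44*j + 80) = (j - 5)*(j - 4)*(j^3 - 12*j - 16) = (j - 5)*(j - 4)*(j + 2)*(j^2 - 2*j - 8) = (j - 5)*(j - 4)^2*(j + 2)*(j + 2)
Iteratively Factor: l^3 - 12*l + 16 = (l + 4)*(l^2 - 4*l + 4) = (l - 2)*(l + 4)*(l - 2)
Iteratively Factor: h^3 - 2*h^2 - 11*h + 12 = (h - 4)*(h^2 + 2*h - 3) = (h - 4)*(h - 1)*(h + 3)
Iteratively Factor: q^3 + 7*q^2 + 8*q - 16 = (q + 4)*(q^2 + 3*q - 4) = (q - 1)*(q + 4)*(q + 4)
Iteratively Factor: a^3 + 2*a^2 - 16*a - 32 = (a - 4)*(a^2 + 6*a + 8) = (a - 4)*(a + 4)*(a + 2)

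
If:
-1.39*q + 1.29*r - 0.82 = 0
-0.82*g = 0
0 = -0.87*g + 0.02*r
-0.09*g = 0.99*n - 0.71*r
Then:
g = 0.00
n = 0.00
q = -0.59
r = 0.00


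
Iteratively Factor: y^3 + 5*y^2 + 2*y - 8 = (y + 2)*(y^2 + 3*y - 4) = (y - 1)*(y + 2)*(y + 4)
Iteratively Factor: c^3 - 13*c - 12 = (c - 4)*(c^2 + 4*c + 3) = (c - 4)*(c + 1)*(c + 3)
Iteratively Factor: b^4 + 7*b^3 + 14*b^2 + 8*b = (b + 4)*(b^3 + 3*b^2 + 2*b) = b*(b + 4)*(b^2 + 3*b + 2) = b*(b + 2)*(b + 4)*(b + 1)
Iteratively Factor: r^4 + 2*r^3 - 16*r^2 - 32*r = (r + 2)*(r^3 - 16*r) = r*(r + 2)*(r^2 - 16) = r*(r + 2)*(r + 4)*(r - 4)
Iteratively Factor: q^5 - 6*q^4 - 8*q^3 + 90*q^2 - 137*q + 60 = (q - 1)*(q^4 - 5*q^3 - 13*q^2 + 77*q - 60) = (q - 5)*(q - 1)*(q^3 - 13*q + 12) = (q - 5)*(q - 1)*(q + 4)*(q^2 - 4*q + 3) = (q - 5)*(q - 3)*(q - 1)*(q + 4)*(q - 1)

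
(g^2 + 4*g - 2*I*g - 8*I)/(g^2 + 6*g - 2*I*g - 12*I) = (g + 4)/(g + 6)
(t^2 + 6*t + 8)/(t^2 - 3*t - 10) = (t + 4)/(t - 5)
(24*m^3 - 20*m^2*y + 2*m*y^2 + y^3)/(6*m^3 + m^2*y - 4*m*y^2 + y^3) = (-12*m^2 + 4*m*y + y^2)/(-3*m^2 - 2*m*y + y^2)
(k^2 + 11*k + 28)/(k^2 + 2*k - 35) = (k + 4)/(k - 5)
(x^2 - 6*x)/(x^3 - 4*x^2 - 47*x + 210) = x/(x^2 + 2*x - 35)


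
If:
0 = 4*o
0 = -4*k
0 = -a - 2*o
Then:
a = 0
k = 0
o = 0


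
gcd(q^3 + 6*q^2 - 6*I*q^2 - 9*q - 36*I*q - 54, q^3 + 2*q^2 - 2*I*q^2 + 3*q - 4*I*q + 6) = q - 3*I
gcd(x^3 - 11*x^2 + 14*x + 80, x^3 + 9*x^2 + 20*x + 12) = x + 2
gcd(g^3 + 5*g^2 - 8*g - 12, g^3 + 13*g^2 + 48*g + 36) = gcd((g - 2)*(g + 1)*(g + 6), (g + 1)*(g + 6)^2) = g^2 + 7*g + 6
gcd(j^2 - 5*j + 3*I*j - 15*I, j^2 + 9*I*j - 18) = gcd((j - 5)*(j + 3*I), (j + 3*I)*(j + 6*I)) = j + 3*I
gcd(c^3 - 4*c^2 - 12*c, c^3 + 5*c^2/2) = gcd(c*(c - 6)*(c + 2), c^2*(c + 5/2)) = c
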